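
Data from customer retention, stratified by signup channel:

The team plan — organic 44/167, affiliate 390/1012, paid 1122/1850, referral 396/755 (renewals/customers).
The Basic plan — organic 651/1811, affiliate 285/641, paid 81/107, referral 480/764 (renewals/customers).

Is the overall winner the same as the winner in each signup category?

No

Organic: the team plan 44/167 = 26.3%, the Basic plan 651/1811 = 35.9% → the Basic plan
Affiliate: the team plan 390/1012 = 38.5%, the Basic plan 285/641 = 44.5% → the Basic plan
Paid: the team plan 1122/1850 = 60.6%, the Basic plan 81/107 = 75.7% → the Basic plan
Referral: the team plan 396/755 = 52.5%, the Basic plan 480/764 = 62.8% → the Basic plan
Overall: the team plan 1952/3784 = 51.6%, the Basic plan 1497/3323 = 45.0% → the team plan
The Basic plan wins each signup group but the team plan wins overall — the comparison reverses. The Basic plan's customers skew toward organic, which has a lower base rate.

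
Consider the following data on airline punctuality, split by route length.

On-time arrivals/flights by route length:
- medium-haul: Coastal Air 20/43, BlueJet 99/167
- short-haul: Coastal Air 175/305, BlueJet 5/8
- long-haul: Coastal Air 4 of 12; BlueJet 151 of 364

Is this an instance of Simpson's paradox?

Medium-haul: Coastal Air 20/43 = 46.5%, BlueJet 99/167 = 59.3% → BlueJet
Short-haul: Coastal Air 175/305 = 57.4%, BlueJet 5/8 = 62.5% → BlueJet
Long-haul: Coastal Air 4/12 = 33.3%, BlueJet 151/364 = 41.5% → BlueJet
Overall: Coastal Air 199/360 = 55.3%, BlueJet 255/539 = 47.3% → Coastal Air
BlueJet wins each route group but Coastal Air wins overall — the comparison reverses. BlueJet's flights skew toward long-haul, which has a lower base rate.

Yes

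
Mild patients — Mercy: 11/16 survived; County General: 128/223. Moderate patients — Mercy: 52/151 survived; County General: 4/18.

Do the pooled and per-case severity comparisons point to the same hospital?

Mild: Mercy 11/16 = 68.8%, County General 128/223 = 57.4% → Mercy
Moderate: Mercy 52/151 = 34.4%, County General 4/18 = 22.2% → Mercy
Overall: Mercy 63/167 = 37.7%, County General 132/241 = 54.8% → County General
Mercy wins each case group but County General wins overall — the comparison reverses. Mercy's patients skew toward moderate, which has a lower base rate.

No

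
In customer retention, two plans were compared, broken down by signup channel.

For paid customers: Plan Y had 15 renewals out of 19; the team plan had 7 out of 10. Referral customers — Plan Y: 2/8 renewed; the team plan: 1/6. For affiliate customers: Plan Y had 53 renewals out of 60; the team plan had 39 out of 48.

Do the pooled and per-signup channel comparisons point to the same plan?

Paid: Plan Y 15/19 = 78.9%, the team plan 7/10 = 70.0% → Plan Y
Referral: Plan Y 2/8 = 25.0%, the team plan 1/6 = 16.7% → Plan Y
Affiliate: Plan Y 53/60 = 88.3%, the team plan 39/48 = 81.2% → Plan Y
Overall: Plan Y 70/87 = 80.5%, the team plan 47/64 = 73.4% → Plan Y
Plan Y wins overall and in every signup group — no reversal.

Yes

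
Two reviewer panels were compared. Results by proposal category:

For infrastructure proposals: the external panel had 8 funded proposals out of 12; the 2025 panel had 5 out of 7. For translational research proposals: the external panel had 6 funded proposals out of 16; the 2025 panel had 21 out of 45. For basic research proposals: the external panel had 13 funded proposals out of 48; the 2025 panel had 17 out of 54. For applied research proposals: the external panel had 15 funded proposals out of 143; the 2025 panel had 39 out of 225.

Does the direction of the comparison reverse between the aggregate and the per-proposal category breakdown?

Infrastructure: the external panel 8/12 = 66.7%, the 2025 panel 5/7 = 71.4% → the 2025 panel
Translational research: the external panel 6/16 = 37.5%, the 2025 panel 21/45 = 46.7% → the 2025 panel
Basic research: the external panel 13/48 = 27.1%, the 2025 panel 17/54 = 31.5% → the 2025 panel
Applied research: the external panel 15/143 = 10.5%, the 2025 panel 39/225 = 17.3% → the 2025 panel
Overall: the external panel 42/219 = 19.2%, the 2025 panel 82/331 = 24.8% → the 2025 panel
The 2025 panel wins overall and in every proposal group — no reversal.

No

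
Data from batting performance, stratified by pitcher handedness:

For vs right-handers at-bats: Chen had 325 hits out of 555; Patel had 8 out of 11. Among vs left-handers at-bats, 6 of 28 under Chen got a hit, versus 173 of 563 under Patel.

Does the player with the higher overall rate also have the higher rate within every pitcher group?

Vs right-handers: Chen 325/555 = 58.6%, Patel 8/11 = 72.7% → Patel
Vs left-handers: Chen 6/28 = 21.4%, Patel 173/563 = 30.7% → Patel
Overall: Chen 331/583 = 56.8%, Patel 181/574 = 31.5% → Chen
Patel wins each pitcher group but Chen wins overall — the comparison reverses. Patel's at-bats skew toward vs left-handers, which has a lower base rate.

No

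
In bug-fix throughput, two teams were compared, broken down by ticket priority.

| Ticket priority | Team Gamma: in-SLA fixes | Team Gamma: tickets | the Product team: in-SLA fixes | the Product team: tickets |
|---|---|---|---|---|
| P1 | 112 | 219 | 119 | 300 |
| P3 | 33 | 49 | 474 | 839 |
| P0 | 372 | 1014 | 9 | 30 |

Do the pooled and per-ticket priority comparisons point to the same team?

P1: Team Gamma 112/219 = 51.1%, the Product team 119/300 = 39.7% → Team Gamma
P3: Team Gamma 33/49 = 67.3%, the Product team 474/839 = 56.5% → Team Gamma
P0: Team Gamma 372/1014 = 36.7%, the Product team 9/30 = 30.0% → Team Gamma
Overall: Team Gamma 517/1282 = 40.3%, the Product team 602/1169 = 51.5% → the Product team
Team Gamma wins each ticket group but the Product team wins overall — the comparison reverses. Team Gamma's tickets skew toward P0, which has a lower base rate.

No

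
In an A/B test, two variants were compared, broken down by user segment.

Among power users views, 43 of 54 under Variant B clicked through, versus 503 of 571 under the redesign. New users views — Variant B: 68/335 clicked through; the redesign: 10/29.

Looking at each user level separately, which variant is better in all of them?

the redesign

Power users: Variant B 43/54 = 79.6%, the redesign 503/571 = 88.1% → the redesign
New users: Variant B 68/335 = 20.3%, the redesign 10/29 = 34.5% → the redesign
The redesign has the higher rate in both groups.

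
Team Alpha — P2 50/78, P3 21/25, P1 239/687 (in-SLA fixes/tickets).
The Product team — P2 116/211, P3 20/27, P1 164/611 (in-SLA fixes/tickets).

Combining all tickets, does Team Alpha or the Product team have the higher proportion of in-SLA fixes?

P2: Team Alpha 50/78 = 64.1%, the Product team 116/211 = 55.0% → Team Alpha
P3: Team Alpha 21/25 = 84.0%, the Product team 20/27 = 74.1% → Team Alpha
P1: Team Alpha 239/687 = 34.8%, the Product team 164/611 = 26.8% → Team Alpha
Overall: Team Alpha 310/790 = 39.2%, the Product team 300/849 = 35.3% → Team Alpha

Team Alpha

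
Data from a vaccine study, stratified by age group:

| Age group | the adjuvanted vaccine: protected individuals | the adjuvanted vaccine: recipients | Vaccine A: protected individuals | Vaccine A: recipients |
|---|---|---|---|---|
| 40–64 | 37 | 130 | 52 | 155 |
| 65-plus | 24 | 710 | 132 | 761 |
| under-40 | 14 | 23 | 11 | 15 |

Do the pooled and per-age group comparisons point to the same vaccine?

Yes

40–64: the adjuvanted vaccine 37/130 = 28.5%, Vaccine A 52/155 = 33.5% → Vaccine A
65-plus: the adjuvanted vaccine 24/710 = 3.4%, Vaccine A 132/761 = 17.3% → Vaccine A
Under-40: the adjuvanted vaccine 14/23 = 60.9%, Vaccine A 11/15 = 73.3% → Vaccine A
Overall: the adjuvanted vaccine 75/863 = 8.7%, Vaccine A 195/931 = 20.9% → Vaccine A
Vaccine A wins overall and in every age group — no reversal.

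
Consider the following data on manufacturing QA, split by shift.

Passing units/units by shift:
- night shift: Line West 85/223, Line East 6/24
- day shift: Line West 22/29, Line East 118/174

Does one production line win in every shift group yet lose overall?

Yes

Night shift: Line West 85/223 = 38.1%, Line East 6/24 = 25.0% → Line West
Day shift: Line West 22/29 = 75.9%, Line East 118/174 = 67.8% → Line West
Overall: Line West 107/252 = 42.5%, Line East 124/198 = 62.6% → Line East
Line West wins each shift group but Line East wins overall — the comparison reverses. Line West's units skew toward night shift, which has a lower base rate.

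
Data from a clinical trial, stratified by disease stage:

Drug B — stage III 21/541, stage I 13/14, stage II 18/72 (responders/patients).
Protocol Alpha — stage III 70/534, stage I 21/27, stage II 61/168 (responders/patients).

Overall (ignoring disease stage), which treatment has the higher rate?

Stage III: Drug B 21/541 = 3.9%, Protocol Alpha 70/534 = 13.1% → Protocol Alpha
Stage I: Drug B 13/14 = 92.9%, Protocol Alpha 21/27 = 77.8% → Drug B
Stage II: Drug B 18/72 = 25.0%, Protocol Alpha 61/168 = 36.3% → Protocol Alpha
Overall: Drug B 52/627 = 8.3%, Protocol Alpha 152/729 = 20.9% → Protocol Alpha
(Neither sweeps every disease group, but Protocol Alpha has the higher pooled rate.)

Protocol Alpha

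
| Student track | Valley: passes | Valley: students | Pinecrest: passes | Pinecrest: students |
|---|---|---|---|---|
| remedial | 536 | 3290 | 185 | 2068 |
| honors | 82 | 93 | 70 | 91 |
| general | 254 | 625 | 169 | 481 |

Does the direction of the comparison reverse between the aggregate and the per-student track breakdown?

Remedial: Valley 536/3290 = 16.3%, Pinecrest 185/2068 = 8.9% → Valley
Honors: Valley 82/93 = 88.2%, Pinecrest 70/91 = 76.9% → Valley
General: Valley 254/625 = 40.6%, Pinecrest 169/481 = 35.1% → Valley
Overall: Valley 872/4008 = 21.8%, Pinecrest 424/2640 = 16.1% → Valley
Valley wins overall and in every student group — no reversal.

No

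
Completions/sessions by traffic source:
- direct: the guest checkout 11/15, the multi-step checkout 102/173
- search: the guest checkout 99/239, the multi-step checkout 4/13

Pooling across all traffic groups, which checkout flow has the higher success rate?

the multi-step checkout

Direct: the guest checkout 11/15 = 73.3%, the multi-step checkout 102/173 = 59.0% → the guest checkout
Search: the guest checkout 99/239 = 41.4%, the multi-step checkout 4/13 = 30.8% → the guest checkout
Overall: the guest checkout 110/254 = 43.3%, the multi-step checkout 106/186 = 57.0% → the multi-step checkout
(The guest checkout wins every traffic group but the multi-step checkout wins overall — the guest checkout's sessions skew toward the low-rate search group.)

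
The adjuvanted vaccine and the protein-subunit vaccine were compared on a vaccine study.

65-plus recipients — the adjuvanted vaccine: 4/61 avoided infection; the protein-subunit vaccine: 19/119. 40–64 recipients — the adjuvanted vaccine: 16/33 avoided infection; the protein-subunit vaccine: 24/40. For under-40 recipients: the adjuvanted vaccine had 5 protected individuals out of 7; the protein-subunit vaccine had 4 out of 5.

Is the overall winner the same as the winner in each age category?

Yes

65-plus: the adjuvanted vaccine 4/61 = 6.6%, the protein-subunit vaccine 19/119 = 16.0% → the protein-subunit vaccine
40–64: the adjuvanted vaccine 16/33 = 48.5%, the protein-subunit vaccine 24/40 = 60.0% → the protein-subunit vaccine
Under-40: the adjuvanted vaccine 5/7 = 71.4%, the protein-subunit vaccine 4/5 = 80.0% → the protein-subunit vaccine
Overall: the adjuvanted vaccine 25/101 = 24.8%, the protein-subunit vaccine 47/164 = 28.7% → the protein-subunit vaccine
The protein-subunit vaccine wins overall and in every age group — no reversal.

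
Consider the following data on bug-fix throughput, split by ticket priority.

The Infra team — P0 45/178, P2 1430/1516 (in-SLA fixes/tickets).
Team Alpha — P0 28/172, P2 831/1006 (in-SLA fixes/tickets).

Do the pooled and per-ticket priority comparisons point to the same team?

Yes

P0: the Infra team 45/178 = 25.3%, Team Alpha 28/172 = 16.3% → the Infra team
P2: the Infra team 1430/1516 = 94.3%, Team Alpha 831/1006 = 82.6% → the Infra team
Overall: the Infra team 1475/1694 = 87.1%, Team Alpha 859/1178 = 72.9% → the Infra team
The Infra team wins overall and in every ticket group — no reversal.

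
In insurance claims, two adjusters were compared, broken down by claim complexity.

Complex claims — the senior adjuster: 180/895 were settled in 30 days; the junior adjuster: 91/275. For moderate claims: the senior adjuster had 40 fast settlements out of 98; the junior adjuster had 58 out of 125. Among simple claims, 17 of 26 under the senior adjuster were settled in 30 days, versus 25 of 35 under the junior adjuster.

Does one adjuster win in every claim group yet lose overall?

Complex: the senior adjuster 180/895 = 20.1%, the junior adjuster 91/275 = 33.1% → the junior adjuster
Moderate: the senior adjuster 40/98 = 40.8%, the junior adjuster 58/125 = 46.4% → the junior adjuster
Simple: the senior adjuster 17/26 = 65.4%, the junior adjuster 25/35 = 71.4% → the junior adjuster
Overall: the senior adjuster 237/1019 = 23.3%, the junior adjuster 174/435 = 40.0% → the junior adjuster
The junior adjuster wins overall and in every claim group — no reversal.

No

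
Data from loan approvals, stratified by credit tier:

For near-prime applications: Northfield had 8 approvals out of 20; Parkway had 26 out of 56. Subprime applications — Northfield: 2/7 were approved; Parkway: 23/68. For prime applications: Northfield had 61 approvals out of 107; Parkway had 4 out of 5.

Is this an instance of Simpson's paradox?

Yes

Near-prime: Northfield 8/20 = 40.0%, Parkway 26/56 = 46.4% → Parkway
Subprime: Northfield 2/7 = 28.6%, Parkway 23/68 = 33.8% → Parkway
Prime: Northfield 61/107 = 57.0%, Parkway 4/5 = 80.0% → Parkway
Overall: Northfield 71/134 = 53.0%, Parkway 53/129 = 41.1% → Northfield
Parkway wins each credit group but Northfield wins overall — the comparison reverses. Parkway's applications skew toward subprime, which has a lower base rate.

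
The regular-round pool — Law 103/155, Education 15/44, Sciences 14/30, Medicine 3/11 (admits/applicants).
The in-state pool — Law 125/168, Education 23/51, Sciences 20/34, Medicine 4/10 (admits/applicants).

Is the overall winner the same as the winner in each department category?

Law: the regular-round pool 103/155 = 66.5%, the in-state pool 125/168 = 74.4% → the in-state pool
Education: the regular-round pool 15/44 = 34.1%, the in-state pool 23/51 = 45.1% → the in-state pool
Sciences: the regular-round pool 14/30 = 46.7%, the in-state pool 20/34 = 58.8% → the in-state pool
Medicine: the regular-round pool 3/11 = 27.3%, the in-state pool 4/10 = 40.0% → the in-state pool
Overall: the regular-round pool 135/240 = 56.2%, the in-state pool 172/263 = 65.4% → the in-state pool
The in-state pool wins overall and in every department group — no reversal.

Yes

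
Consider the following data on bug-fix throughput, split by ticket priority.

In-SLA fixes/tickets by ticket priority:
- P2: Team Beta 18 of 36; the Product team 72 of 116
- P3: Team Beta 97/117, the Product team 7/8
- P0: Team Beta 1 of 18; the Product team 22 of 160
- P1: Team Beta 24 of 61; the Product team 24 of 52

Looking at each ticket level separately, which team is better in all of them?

P2: Team Beta 18/36 = 50.0%, the Product team 72/116 = 62.1% → the Product team
P3: Team Beta 97/117 = 82.9%, the Product team 7/8 = 87.5% → the Product team
P0: Team Beta 1/18 = 5.6%, the Product team 22/160 = 13.8% → the Product team
P1: Team Beta 24/61 = 39.3%, the Product team 24/52 = 46.2% → the Product team
The Product team has the higher rate in all 4 groups.

the Product team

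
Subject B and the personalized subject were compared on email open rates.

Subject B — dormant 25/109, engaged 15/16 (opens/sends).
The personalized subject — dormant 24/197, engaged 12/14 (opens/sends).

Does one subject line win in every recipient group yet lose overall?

Dormant: Subject B 25/109 = 22.9%, the personalized subject 24/197 = 12.2% → Subject B
Engaged: Subject B 15/16 = 93.8%, the personalized subject 12/14 = 85.7% → Subject B
Overall: Subject B 40/125 = 32.0%, the personalized subject 36/211 = 17.1% → Subject B
Subject B wins overall and in every recipient group — no reversal.

No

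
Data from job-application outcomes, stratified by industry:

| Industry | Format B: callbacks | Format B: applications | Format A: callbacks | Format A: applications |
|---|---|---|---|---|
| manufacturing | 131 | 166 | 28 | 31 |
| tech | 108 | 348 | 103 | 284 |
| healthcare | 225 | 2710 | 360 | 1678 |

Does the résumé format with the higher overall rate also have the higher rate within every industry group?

Manufacturing: Format B 131/166 = 78.9%, Format A 28/31 = 90.3% → Format A
Tech: Format B 108/348 = 31.0%, Format A 103/284 = 36.3% → Format A
Healthcare: Format B 225/2710 = 8.3%, Format A 360/1678 = 21.5% → Format A
Overall: Format B 464/3224 = 14.4%, Format A 491/1993 = 24.6% → Format A
Format A wins overall and in every industry group — no reversal.

Yes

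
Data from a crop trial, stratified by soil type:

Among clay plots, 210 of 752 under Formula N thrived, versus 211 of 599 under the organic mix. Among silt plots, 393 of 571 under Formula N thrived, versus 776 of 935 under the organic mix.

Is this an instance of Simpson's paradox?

No

Clay: Formula N 210/752 = 27.9%, the organic mix 211/599 = 35.2% → the organic mix
Silt: Formula N 393/571 = 68.8%, the organic mix 776/935 = 83.0% → the organic mix
Overall: Formula N 603/1323 = 45.6%, the organic mix 987/1534 = 64.3% → the organic mix
The organic mix wins overall and in every soil group — no reversal.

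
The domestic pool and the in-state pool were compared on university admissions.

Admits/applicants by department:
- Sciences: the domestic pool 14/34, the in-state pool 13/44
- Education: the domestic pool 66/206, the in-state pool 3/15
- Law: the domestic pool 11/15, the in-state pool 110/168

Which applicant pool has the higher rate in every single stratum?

the domestic pool

Sciences: the domestic pool 14/34 = 41.2%, the in-state pool 13/44 = 29.5% → the domestic pool
Education: the domestic pool 66/206 = 32.0%, the in-state pool 3/15 = 20.0% → the domestic pool
Law: the domestic pool 11/15 = 73.3%, the in-state pool 110/168 = 65.5% → the domestic pool
The domestic pool has the higher rate in all 3 groups.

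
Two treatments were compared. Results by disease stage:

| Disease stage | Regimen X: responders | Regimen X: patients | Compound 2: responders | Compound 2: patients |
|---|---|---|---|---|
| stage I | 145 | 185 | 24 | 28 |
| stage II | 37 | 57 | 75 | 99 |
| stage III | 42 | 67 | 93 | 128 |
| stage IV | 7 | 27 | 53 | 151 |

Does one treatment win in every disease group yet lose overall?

Yes

Stage I: Regimen X 145/185 = 78.4%, Compound 2 24/28 = 85.7% → Compound 2
Stage II: Regimen X 37/57 = 64.9%, Compound 2 75/99 = 75.8% → Compound 2
Stage III: Regimen X 42/67 = 62.7%, Compound 2 93/128 = 72.7% → Compound 2
Stage IV: Regimen X 7/27 = 25.9%, Compound 2 53/151 = 35.1% → Compound 2
Overall: Regimen X 231/336 = 68.8%, Compound 2 245/406 = 60.3% → Regimen X
Compound 2 wins each disease group but Regimen X wins overall — the comparison reverses. Compound 2's patients skew toward stage IV, which has a lower base rate.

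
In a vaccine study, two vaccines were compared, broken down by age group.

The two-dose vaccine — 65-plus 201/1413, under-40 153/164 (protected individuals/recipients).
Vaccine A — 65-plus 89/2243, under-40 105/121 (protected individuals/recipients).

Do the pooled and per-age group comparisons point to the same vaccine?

Yes

65-plus: the two-dose vaccine 201/1413 = 14.2%, Vaccine A 89/2243 = 4.0% → the two-dose vaccine
Under-40: the two-dose vaccine 153/164 = 93.3%, Vaccine A 105/121 = 86.8% → the two-dose vaccine
Overall: the two-dose vaccine 354/1577 = 22.4%, Vaccine A 194/2364 = 8.2% → the two-dose vaccine
The two-dose vaccine wins overall and in every age group — no reversal.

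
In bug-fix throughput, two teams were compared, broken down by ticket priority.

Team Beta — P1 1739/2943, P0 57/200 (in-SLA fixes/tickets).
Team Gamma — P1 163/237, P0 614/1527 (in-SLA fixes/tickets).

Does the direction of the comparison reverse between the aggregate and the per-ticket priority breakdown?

Yes

P1: Team Beta 1739/2943 = 59.1%, Team Gamma 163/237 = 68.8% → Team Gamma
P0: Team Beta 57/200 = 28.5%, Team Gamma 614/1527 = 40.2% → Team Gamma
Overall: Team Beta 1796/3143 = 57.1%, Team Gamma 777/1764 = 44.0% → Team Beta
Team Gamma wins each ticket group but Team Beta wins overall — the comparison reverses. Team Gamma's tickets skew toward P0, which has a lower base rate.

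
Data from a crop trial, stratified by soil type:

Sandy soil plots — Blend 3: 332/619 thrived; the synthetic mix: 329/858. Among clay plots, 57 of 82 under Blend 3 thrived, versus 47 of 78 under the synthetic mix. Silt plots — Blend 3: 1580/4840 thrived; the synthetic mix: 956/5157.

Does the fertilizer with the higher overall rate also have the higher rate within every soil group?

Yes

Sandy soil: Blend 3 332/619 = 53.6%, the synthetic mix 329/858 = 38.3% → Blend 3
Clay: Blend 3 57/82 = 69.5%, the synthetic mix 47/78 = 60.3% → Blend 3
Silt: Blend 3 1580/4840 = 32.6%, the synthetic mix 956/5157 = 18.5% → Blend 3
Overall: Blend 3 1969/5541 = 35.5%, the synthetic mix 1332/6093 = 21.9% → Blend 3
Blend 3 wins overall and in every soil group — no reversal.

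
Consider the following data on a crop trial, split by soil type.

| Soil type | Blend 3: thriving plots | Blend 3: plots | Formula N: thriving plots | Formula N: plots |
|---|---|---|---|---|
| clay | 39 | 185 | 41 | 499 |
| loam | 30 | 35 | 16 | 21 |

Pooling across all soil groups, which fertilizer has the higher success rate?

Clay: Blend 3 39/185 = 21.1%, Formula N 41/499 = 8.2% → Blend 3
Loam: Blend 3 30/35 = 85.7%, Formula N 16/21 = 76.2% → Blend 3
Overall: Blend 3 69/220 = 31.4%, Formula N 57/520 = 11.0% → Blend 3

Blend 3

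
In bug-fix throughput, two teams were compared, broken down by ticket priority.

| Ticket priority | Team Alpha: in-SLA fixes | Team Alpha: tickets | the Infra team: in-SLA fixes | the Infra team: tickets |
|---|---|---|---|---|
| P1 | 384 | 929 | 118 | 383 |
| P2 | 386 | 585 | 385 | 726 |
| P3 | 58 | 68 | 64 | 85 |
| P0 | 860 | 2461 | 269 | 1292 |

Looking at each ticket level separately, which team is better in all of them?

Team Alpha

P1: Team Alpha 384/929 = 41.3%, the Infra team 118/383 = 30.8% → Team Alpha
P2: Team Alpha 386/585 = 66.0%, the Infra team 385/726 = 53.0% → Team Alpha
P3: Team Alpha 58/68 = 85.3%, the Infra team 64/85 = 75.3% → Team Alpha
P0: Team Alpha 860/2461 = 34.9%, the Infra team 269/1292 = 20.8% → Team Alpha
Team Alpha has the higher rate in all 4 groups.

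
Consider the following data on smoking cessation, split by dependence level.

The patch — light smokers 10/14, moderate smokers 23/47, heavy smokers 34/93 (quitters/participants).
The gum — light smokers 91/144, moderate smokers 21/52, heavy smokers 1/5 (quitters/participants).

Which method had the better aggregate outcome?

Light smokers: the patch 10/14 = 71.4%, the gum 91/144 = 63.2% → the patch
Moderate smokers: the patch 23/47 = 48.9%, the gum 21/52 = 40.4% → the patch
Heavy smokers: the patch 34/93 = 36.6%, the gum 1/5 = 20.0% → the patch
Overall: the patch 67/154 = 43.5%, the gum 113/201 = 56.2% → the gum
(The patch wins every dependence group but the gum wins overall — the patch's participants skew toward the low-rate heavy smokers group.)

the gum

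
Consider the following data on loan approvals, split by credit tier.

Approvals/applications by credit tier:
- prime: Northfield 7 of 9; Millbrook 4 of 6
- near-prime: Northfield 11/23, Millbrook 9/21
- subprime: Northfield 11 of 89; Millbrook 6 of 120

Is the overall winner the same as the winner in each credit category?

Prime: Northfield 7/9 = 77.8%, Millbrook 4/6 = 66.7% → Northfield
Near-prime: Northfield 11/23 = 47.8%, Millbrook 9/21 = 42.9% → Northfield
Subprime: Northfield 11/89 = 12.4%, Millbrook 6/120 = 5.0% → Northfield
Overall: Northfield 29/121 = 24.0%, Millbrook 19/147 = 12.9% → Northfield
Northfield wins overall and in every credit group — no reversal.

Yes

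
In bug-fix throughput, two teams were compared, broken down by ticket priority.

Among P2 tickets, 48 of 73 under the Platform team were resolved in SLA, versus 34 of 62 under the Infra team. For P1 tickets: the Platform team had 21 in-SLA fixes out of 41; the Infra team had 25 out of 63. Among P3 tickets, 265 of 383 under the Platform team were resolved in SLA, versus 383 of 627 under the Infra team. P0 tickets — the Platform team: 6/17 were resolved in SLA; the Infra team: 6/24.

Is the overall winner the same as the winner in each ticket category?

P2: the Platform team 48/73 = 65.8%, the Infra team 34/62 = 54.8% → the Platform team
P1: the Platform team 21/41 = 51.2%, the Infra team 25/63 = 39.7% → the Platform team
P3: the Platform team 265/383 = 69.2%, the Infra team 383/627 = 61.1% → the Platform team
P0: the Platform team 6/17 = 35.3%, the Infra team 6/24 = 25.0% → the Platform team
Overall: the Platform team 340/514 = 66.1%, the Infra team 448/776 = 57.7% → the Platform team
The Platform team wins overall and in every ticket group — no reversal.

Yes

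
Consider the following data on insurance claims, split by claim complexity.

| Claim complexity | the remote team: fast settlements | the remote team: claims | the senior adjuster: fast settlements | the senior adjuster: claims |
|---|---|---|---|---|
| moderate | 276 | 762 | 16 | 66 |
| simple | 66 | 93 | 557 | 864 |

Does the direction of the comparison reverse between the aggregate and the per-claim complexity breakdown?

Yes

Moderate: the remote team 276/762 = 36.2%, the senior adjuster 16/66 = 24.2% → the remote team
Simple: the remote team 66/93 = 71.0%, the senior adjuster 557/864 = 64.5% → the remote team
Overall: the remote team 342/855 = 40.0%, the senior adjuster 573/930 = 61.6% → the senior adjuster
The remote team wins each claim group but the senior adjuster wins overall — the comparison reverses. The remote team's claims skew toward moderate, which has a lower base rate.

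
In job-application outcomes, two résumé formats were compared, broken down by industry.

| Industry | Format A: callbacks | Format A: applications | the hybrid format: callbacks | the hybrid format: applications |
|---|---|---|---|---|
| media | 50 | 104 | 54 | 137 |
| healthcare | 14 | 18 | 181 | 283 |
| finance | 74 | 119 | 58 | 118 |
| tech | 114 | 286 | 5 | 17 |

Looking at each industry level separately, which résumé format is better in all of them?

Format A

Media: Format A 50/104 = 48.1%, the hybrid format 54/137 = 39.4% → Format A
Healthcare: Format A 14/18 = 77.8%, the hybrid format 181/283 = 64.0% → Format A
Finance: Format A 74/119 = 62.2%, the hybrid format 58/118 = 49.2% → Format A
Tech: Format A 114/286 = 39.9%, the hybrid format 5/17 = 29.4% → Format A
Format A has the higher rate in all 4 groups.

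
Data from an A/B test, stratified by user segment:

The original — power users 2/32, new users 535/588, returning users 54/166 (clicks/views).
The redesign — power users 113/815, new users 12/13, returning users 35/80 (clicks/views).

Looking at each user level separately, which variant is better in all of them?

the redesign

Power users: the original 2/32 = 6.2%, the redesign 113/815 = 13.9% → the redesign
New users: the original 535/588 = 91.0%, the redesign 12/13 = 92.3% → the redesign
Returning users: the original 54/166 = 32.5%, the redesign 35/80 = 43.8% → the redesign
The redesign has the higher rate in all 3 groups.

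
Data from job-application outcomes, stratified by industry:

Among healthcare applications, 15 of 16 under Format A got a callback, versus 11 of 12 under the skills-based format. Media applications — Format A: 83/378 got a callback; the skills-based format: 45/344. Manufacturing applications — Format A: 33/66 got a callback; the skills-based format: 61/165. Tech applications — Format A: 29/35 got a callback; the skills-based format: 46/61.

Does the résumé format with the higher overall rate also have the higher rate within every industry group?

Healthcare: Format A 15/16 = 93.8%, the skills-based format 11/12 = 91.7% → Format A
Media: Format A 83/378 = 22.0%, the skills-based format 45/344 = 13.1% → Format A
Manufacturing: Format A 33/66 = 50.0%, the skills-based format 61/165 = 37.0% → Format A
Tech: Format A 29/35 = 82.9%, the skills-based format 46/61 = 75.4% → Format A
Overall: Format A 160/495 = 32.3%, the skills-based format 163/582 = 28.0% → Format A
Format A wins overall and in every industry group — no reversal.

Yes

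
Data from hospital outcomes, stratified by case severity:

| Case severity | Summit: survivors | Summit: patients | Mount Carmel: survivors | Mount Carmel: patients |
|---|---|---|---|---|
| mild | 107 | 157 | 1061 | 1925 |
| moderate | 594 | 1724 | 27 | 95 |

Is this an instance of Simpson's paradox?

Mild: Summit 107/157 = 68.2%, Mount Carmel 1061/1925 = 55.1% → Summit
Moderate: Summit 594/1724 = 34.5%, Mount Carmel 27/95 = 28.4% → Summit
Overall: Summit 701/1881 = 37.3%, Mount Carmel 1088/2020 = 53.9% → Mount Carmel
Summit wins each case group but Mount Carmel wins overall — the comparison reverses. Summit's patients skew toward moderate, which has a lower base rate.

Yes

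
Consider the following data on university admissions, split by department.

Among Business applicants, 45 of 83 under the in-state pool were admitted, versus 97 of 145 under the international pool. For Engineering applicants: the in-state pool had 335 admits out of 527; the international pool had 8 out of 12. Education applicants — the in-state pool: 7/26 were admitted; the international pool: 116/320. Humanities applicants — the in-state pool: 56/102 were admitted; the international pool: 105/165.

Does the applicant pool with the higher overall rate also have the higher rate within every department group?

No

Business: the in-state pool 45/83 = 54.2%, the international pool 97/145 = 66.9% → the international pool
Engineering: the in-state pool 335/527 = 63.6%, the international pool 8/12 = 66.7% → the international pool
Education: the in-state pool 7/26 = 26.9%, the international pool 116/320 = 36.2% → the international pool
Humanities: the in-state pool 56/102 = 54.9%, the international pool 105/165 = 63.6% → the international pool
Overall: the in-state pool 443/738 = 60.0%, the international pool 326/642 = 50.8% → the in-state pool
The international pool wins each department group but the in-state pool wins overall — the comparison reverses. The international pool's applicants skew toward Education, which has a lower base rate.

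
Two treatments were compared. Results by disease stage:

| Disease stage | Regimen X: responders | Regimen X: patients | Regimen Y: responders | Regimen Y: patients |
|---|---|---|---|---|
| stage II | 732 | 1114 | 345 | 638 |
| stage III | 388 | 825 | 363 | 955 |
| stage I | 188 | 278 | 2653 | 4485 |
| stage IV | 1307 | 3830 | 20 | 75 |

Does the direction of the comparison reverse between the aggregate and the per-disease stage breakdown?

Yes

Stage II: Regimen X 732/1114 = 65.7%, Regimen Y 345/638 = 54.1% → Regimen X
Stage III: Regimen X 388/825 = 47.0%, Regimen Y 363/955 = 38.0% → Regimen X
Stage I: Regimen X 188/278 = 67.6%, Regimen Y 2653/4485 = 59.2% → Regimen X
Stage IV: Regimen X 1307/3830 = 34.1%, Regimen Y 20/75 = 26.7% → Regimen X
Overall: Regimen X 2615/6047 = 43.2%, Regimen Y 3381/6153 = 54.9% → Regimen Y
Regimen X wins each disease group but Regimen Y wins overall — the comparison reverses. Regimen X's patients skew toward stage IV, which has a lower base rate.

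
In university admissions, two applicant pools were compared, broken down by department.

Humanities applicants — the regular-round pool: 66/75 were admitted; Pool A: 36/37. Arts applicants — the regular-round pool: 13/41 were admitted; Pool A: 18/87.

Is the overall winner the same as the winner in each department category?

Humanities: the regular-round pool 66/75 = 88.0%, Pool A 36/37 = 97.3% → Pool A
Arts: the regular-round pool 13/41 = 31.7%, Pool A 18/87 = 20.7% → the regular-round pool
Overall: the regular-round pool 79/116 = 68.1%, Pool A 54/124 = 43.5% → the regular-round pool
Neither sweeps: the regular-round pool wins 1 of 2 groups, Pool A wins 1. The regular-round pool wins overall but not every group — no Simpson reversal.

No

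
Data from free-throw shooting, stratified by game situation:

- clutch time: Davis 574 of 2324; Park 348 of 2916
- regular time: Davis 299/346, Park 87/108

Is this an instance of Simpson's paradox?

No

Clutch time: Davis 574/2324 = 24.7%, Park 348/2916 = 11.9% → Davis
Regular time: Davis 299/346 = 86.4%, Park 87/108 = 80.6% → Davis
Overall: Davis 873/2670 = 32.7%, Park 435/3024 = 14.4% → Davis
Davis wins overall and in every game group — no reversal.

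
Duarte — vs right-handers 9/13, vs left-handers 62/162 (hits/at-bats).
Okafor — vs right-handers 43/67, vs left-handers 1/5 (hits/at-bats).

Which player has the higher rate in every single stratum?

Duarte

Vs right-handers: Duarte 9/13 = 69.2%, Okafor 43/67 = 64.2% → Duarte
Vs left-handers: Duarte 62/162 = 38.3%, Okafor 1/5 = 20.0% → Duarte
Duarte has the higher rate in both groups.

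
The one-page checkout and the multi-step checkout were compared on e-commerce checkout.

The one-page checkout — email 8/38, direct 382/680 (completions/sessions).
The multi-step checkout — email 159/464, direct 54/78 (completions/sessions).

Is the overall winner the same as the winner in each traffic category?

Email: the one-page checkout 8/38 = 21.1%, the multi-step checkout 159/464 = 34.3% → the multi-step checkout
Direct: the one-page checkout 382/680 = 56.2%, the multi-step checkout 54/78 = 69.2% → the multi-step checkout
Overall: the one-page checkout 390/718 = 54.3%, the multi-step checkout 213/542 = 39.3% → the one-page checkout
The multi-step checkout wins each traffic group but the one-page checkout wins overall — the comparison reverses. The multi-step checkout's sessions skew toward email, which has a lower base rate.

No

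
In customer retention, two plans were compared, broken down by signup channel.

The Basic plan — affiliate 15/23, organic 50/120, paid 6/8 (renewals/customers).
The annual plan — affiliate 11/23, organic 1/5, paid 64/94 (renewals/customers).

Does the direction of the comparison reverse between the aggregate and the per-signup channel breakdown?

Affiliate: the Basic plan 15/23 = 65.2%, the annual plan 11/23 = 47.8% → the Basic plan
Organic: the Basic plan 50/120 = 41.7%, the annual plan 1/5 = 20.0% → the Basic plan
Paid: the Basic plan 6/8 = 75.0%, the annual plan 64/94 = 68.1% → the Basic plan
Overall: the Basic plan 71/151 = 47.0%, the annual plan 76/122 = 62.3% → the annual plan
The Basic plan wins each signup group but the annual plan wins overall — the comparison reverses. The Basic plan's customers skew toward organic, which has a lower base rate.

Yes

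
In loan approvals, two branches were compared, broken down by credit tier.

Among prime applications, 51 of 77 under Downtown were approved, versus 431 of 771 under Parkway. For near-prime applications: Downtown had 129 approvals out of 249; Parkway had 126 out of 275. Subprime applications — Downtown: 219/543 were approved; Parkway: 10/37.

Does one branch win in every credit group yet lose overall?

Prime: Downtown 51/77 = 66.2%, Parkway 431/771 = 55.9% → Downtown
Near-prime: Downtown 129/249 = 51.8%, Parkway 126/275 = 45.8% → Downtown
Subprime: Downtown 219/543 = 40.3%, Parkway 10/37 = 27.0% → Downtown
Overall: Downtown 399/869 = 45.9%, Parkway 567/1083 = 52.4% → Parkway
Downtown wins each credit group but Parkway wins overall — the comparison reverses. Downtown's applications skew toward subprime, which has a lower base rate.

Yes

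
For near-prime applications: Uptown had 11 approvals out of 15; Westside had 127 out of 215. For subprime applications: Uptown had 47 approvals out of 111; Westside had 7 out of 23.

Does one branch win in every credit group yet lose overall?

Near-prime: Uptown 11/15 = 73.3%, Westside 127/215 = 59.1% → Uptown
Subprime: Uptown 47/111 = 42.3%, Westside 7/23 = 30.4% → Uptown
Overall: Uptown 58/126 = 46.0%, Westside 134/238 = 56.3% → Westside
Uptown wins each credit group but Westside wins overall — the comparison reverses. Uptown's applications skew toward subprime, which has a lower base rate.

Yes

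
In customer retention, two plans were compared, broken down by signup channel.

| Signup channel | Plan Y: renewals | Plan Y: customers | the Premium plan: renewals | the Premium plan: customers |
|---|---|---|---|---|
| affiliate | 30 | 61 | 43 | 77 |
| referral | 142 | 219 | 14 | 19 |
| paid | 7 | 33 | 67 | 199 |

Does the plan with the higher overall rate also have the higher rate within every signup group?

No

Affiliate: Plan Y 30/61 = 49.2%, the Premium plan 43/77 = 55.8% → the Premium plan
Referral: Plan Y 142/219 = 64.8%, the Premium plan 14/19 = 73.7% → the Premium plan
Paid: Plan Y 7/33 = 21.2%, the Premium plan 67/199 = 33.7% → the Premium plan
Overall: Plan Y 179/313 = 57.2%, the Premium plan 124/295 = 42.0% → Plan Y
The Premium plan wins each signup group but Plan Y wins overall — the comparison reverses. The Premium plan's customers skew toward paid, which has a lower base rate.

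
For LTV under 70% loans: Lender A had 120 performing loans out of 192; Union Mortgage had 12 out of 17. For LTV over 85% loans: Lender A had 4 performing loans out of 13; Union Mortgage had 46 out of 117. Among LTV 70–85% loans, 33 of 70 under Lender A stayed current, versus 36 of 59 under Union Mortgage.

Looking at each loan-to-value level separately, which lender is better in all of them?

Union Mortgage

LTV under 70%: Lender A 120/192 = 62.5%, Union Mortgage 12/17 = 70.6% → Union Mortgage
LTV over 85%: Lender A 4/13 = 30.8%, Union Mortgage 46/117 = 39.3% → Union Mortgage
LTV 70–85%: Lender A 33/70 = 47.1%, Union Mortgage 36/59 = 61.0% → Union Mortgage
Union Mortgage has the higher rate in all 3 groups.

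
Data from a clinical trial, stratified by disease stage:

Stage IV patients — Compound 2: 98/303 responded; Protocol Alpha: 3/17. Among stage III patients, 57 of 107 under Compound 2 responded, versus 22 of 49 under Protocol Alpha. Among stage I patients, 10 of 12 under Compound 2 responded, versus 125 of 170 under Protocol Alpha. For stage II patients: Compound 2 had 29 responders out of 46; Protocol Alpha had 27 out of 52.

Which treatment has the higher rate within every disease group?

Compound 2

Stage IV: Compound 2 98/303 = 32.3%, Protocol Alpha 3/17 = 17.6% → Compound 2
Stage III: Compound 2 57/107 = 53.3%, Protocol Alpha 22/49 = 44.9% → Compound 2
Stage I: Compound 2 10/12 = 83.3%, Protocol Alpha 125/170 = 73.5% → Compound 2
Stage II: Compound 2 29/46 = 63.0%, Protocol Alpha 27/52 = 51.9% → Compound 2
Compound 2 has the higher rate in all 4 groups.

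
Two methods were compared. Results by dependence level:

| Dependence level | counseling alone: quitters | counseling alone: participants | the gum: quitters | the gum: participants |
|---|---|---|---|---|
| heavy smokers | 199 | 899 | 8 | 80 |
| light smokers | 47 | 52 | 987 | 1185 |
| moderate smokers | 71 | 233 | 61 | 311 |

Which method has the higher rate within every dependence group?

Heavy smokers: counseling alone 199/899 = 22.1%, the gum 8/80 = 10.0% → counseling alone
Light smokers: counseling alone 47/52 = 90.4%, the gum 987/1185 = 83.3% → counseling alone
Moderate smokers: counseling alone 71/233 = 30.5%, the gum 61/311 = 19.6% → counseling alone
Counseling alone has the higher rate in all 3 groups.

counseling alone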